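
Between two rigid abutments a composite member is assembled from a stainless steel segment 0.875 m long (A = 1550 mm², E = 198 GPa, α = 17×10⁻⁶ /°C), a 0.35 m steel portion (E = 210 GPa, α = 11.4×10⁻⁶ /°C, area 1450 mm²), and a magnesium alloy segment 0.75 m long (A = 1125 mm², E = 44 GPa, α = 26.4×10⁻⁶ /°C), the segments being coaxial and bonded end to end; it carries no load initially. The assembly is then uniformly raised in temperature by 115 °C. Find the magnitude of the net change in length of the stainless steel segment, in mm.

|ΔL| ≈ 1.05 mm

If the supports were absent, the total length change would be Σ αᵢΔT Lᵢ = 17×10⁻⁶×115×875 + 11.4×10⁻⁶×115×350 + 26.4×10⁻⁶×115×750 = 4.446 mm.
The walls prevent any net length change, so an axial force P (same in every segment) develops. Compatibility: P · Σ Lᵢ/(AᵢEᵢ) = δ_free.
Σ Lᵢ/(AᵢEᵢ) = 875/(1550×198×10³) + 350/(1450×210×10³) + 750/(1125×44×10³) = 1.915×10⁻⁵ mm/N.
Hence P = δ_free / Σ(L/AE) = 4.446/1.915×10⁻⁵ = 232.2 kN (compressive).
For the stainless steel segment, free thermal change = 17×10⁻⁶×115×875 = 1.711 mm and elastic change from P = 232200×875/(1550×198×10³) = 0.6619 mm; these oppose, so the net change is 1.05 mm (segment lengthens).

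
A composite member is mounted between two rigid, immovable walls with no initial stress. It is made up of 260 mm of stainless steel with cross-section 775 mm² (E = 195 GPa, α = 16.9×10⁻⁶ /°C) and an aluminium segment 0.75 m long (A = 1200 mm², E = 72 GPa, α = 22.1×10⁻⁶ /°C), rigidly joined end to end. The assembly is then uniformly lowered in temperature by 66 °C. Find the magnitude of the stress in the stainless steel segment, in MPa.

σ ≈ 172 MPa (tensile)

If the supports were absent, the total length change would be Σ αᵢΔT Lᵢ = 16.9×10⁻⁶×66×260 + 22.1×10⁻⁶×66×750 = 1.384 mm.
Since the ends are fixed, an axial force P builds up, equal in every segment, with P · Σ Lᵢ/(AᵢEᵢ) = δ_free.
Σ Lᵢ/(AᵢEᵢ) = 260/(775×195×10³) + 750/(1200×72×10³) = 1.04×10⁻⁵ mm/N.
Hence P = δ_free / Σ(L/AE) = 1.384/1.04×10⁻⁵ = 133.1 kN (tensile).
σ_{stainless steel} = P / A = 133100 / 775 = 171.7 MPa.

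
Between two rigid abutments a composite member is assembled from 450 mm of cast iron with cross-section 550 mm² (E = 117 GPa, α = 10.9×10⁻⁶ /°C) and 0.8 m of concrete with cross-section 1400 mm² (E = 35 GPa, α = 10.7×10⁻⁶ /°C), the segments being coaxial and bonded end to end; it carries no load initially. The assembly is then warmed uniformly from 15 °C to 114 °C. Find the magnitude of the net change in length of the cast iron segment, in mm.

|ΔL| ≈ 0.0858 mm

With the walls removed the bar would change length by δ_free = Σ αᵢΔT Lᵢ = 10.9×10⁻⁶×99×450 + 10.7×10⁻⁶×99×800 = 1.333 mm.
The walls prevent any net length change, so an axial force P (same in every segment) develops. Compatibility: P · Σ Lᵢ/(AᵢEᵢ) = δ_free.
The series flexibility is Σ Lᵢ/(AᵢEᵢ) = 450/(550×117×10³) + 800/(1400×35×10³) = 2.332×10⁻⁵ mm/N.
P = 1.333 / 2.332×10⁻⁵ = 57160 N = 57.16 kN, compressive.
For the cast iron segment, free thermal change = 10.9×10⁻⁶×99×450 = 0.4856 mm and elastic change from P = 57160×450/(550×117×10³) = 0.3997 mm; these oppose, so the net change is 0.0858 mm (segment lengthens).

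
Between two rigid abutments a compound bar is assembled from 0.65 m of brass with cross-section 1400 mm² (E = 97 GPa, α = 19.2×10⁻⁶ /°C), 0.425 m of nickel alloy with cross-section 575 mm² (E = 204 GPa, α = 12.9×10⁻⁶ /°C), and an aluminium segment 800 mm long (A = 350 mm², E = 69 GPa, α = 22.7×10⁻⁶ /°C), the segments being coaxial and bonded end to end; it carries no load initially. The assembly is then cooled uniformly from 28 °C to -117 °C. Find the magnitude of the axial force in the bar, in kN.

With the walls removed the bar would change length by δ_free = Σ αᵢΔT Lᵢ = 19.2×10⁻⁶×145×650 + 12.9×10⁻⁶×145×425 + 22.7×10⁻⁶×145×800 = 5.238 mm.
The rigid supports impose zero overall length change; the single axial force P common to all segments must satisfy P Σ Lᵢ/(AᵢEᵢ) = δ_free.
The series flexibility is Σ Lᵢ/(AᵢEᵢ) = 650/(1400×97×10³) + 425/(575×204×10³) + 800/(350×69×10³) = 4.154×10⁻⁵ mm/N.
Hence P = δ_free / Σ(L/AE) = 5.238/4.154×10⁻⁵ = 126.1 kN (tensile).

P ≈ 126 kN (tensile)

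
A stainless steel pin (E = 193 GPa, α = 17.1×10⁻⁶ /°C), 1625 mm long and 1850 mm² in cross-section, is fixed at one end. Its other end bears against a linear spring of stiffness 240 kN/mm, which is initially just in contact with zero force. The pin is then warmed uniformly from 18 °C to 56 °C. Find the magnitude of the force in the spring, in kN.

P ≈ 121 kN

Free thermal expansion: δ_free = αΔT L = 17.1×10⁻⁶ × 38 × 1625 = 1.056 mm.
Let P be the compressive force at the spring. The pin shortens elastically by PL/(AE) and the spring compresses by P/k; together these equal δ_free.
So P = δ_free / [L/(AE) + 1/k] = 1.056 / [ 1625/(1850×193×10³) + 1/(240×10³) ].
P = 1.056 / 8.718×10⁻⁶ = 121100 N.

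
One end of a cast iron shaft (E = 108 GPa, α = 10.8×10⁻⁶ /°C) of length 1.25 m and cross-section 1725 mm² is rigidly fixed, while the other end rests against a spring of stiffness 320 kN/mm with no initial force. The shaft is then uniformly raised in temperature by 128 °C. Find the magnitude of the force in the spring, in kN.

P ≈ 176 kN

If the spring were absent the shaft would lengthen by αΔT L = 10.8×10⁻⁶ × 128 × 1250 = 1.728 mm.
Let P be the compressive force at the spring. The shaft shortens elastically by PL/(AE) and the spring compresses by P/k; together these equal δ_free.
So P = δ_free / [L/(AE) + 1/k] = 1.728 / [ 1250/(1725×108×10³) + 1/(320×10³) ].
P = 1.728 / 9.835×10⁻⁶ = 175700 N.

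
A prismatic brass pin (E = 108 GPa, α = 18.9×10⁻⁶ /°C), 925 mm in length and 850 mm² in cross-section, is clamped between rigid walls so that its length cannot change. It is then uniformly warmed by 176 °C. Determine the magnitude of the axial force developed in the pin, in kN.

Full restraint means ε = 0, so the stress is σ = EαΔT = 108×10³ × 18.9×10⁻⁶ × 176 = 359.3 MPa.
Then P = σA = 359.3 × 850 mm² = 305.4 kN, compressive.

P ≈ 305 kN (compressive)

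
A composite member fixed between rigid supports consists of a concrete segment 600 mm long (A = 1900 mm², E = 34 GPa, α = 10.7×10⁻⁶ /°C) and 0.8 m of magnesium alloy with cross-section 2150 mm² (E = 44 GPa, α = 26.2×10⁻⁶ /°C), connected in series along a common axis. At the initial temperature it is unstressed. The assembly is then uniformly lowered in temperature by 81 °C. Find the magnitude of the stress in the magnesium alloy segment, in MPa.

σ ≈ 58.1 MPa (tensile)

With the walls removed the bar would change length by δ_free = Σ αᵢΔT Lᵢ = 10.7×10⁻⁶×81×600 + 26.2×10⁻⁶×81×800 = 2.218 mm.
The rigid supports impose zero overall length change; the single axial force P common to all segments must satisfy P Σ Lᵢ/(AᵢEᵢ) = δ_free.
Σ Lᵢ/(AᵢEᵢ) = 600/(1900×34×10³) + 800/(2150×44×10³) = 1.774×10⁻⁵ mm/N.
So P = 2.218 / 1.774×10⁻⁵ = 125 kN, tensile.
σ_{magnesium alloy} = P / A = 125000 / 2150 = 58.13 MPa.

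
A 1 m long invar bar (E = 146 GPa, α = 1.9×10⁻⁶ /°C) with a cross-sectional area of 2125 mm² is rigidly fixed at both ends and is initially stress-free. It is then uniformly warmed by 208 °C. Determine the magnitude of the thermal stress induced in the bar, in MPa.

Because both ends are immovable the net strain is zero, and the suppressed thermal strain is αΔT = 1.9×10⁻⁶ × 208 = 395.2×10⁻⁶.
The stress required to suppress this strain is σ = Eε = 146×10³ × 395.2×10⁻⁶ = 57.7 MPa, compressive since the bar is trying to expand.

σ ≈ 57.7 MPa (compressive)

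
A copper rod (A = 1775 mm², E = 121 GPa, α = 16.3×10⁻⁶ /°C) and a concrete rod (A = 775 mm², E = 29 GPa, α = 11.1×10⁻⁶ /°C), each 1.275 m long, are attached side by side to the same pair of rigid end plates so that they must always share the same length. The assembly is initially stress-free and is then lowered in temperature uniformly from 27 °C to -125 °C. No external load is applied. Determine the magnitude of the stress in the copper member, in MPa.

σ ≈ 9.06 MPa (tensile)

Equilibrium of a rigid end plate with no external load gives equal and opposite internal forces ±P in the two members. Since α_{copper} > α_{concrete}, cooling drives the copper into tension and the concrete into compression.
Setting the final lengths equal and cancelling L: (α₁ − α₂)ΔT = P/(A₁E₁) + P/(A₂E₂).
|α₁ − α₂|·ΔT = 5.2×10⁻⁶ × 152 = 0.0007904.
1/(A₁E₁) + 1/(A₂E₂) = 1/(1775×121×10³) + 1/(775×29×10³) = 4.915×10⁻⁸ N⁻¹.
So P = 0.0007904 / 4.915×10⁻⁸ = 16.08 kN.
σ_{copper} = P/A₁ = 16080/1775 = 9.06 MPa, tensile.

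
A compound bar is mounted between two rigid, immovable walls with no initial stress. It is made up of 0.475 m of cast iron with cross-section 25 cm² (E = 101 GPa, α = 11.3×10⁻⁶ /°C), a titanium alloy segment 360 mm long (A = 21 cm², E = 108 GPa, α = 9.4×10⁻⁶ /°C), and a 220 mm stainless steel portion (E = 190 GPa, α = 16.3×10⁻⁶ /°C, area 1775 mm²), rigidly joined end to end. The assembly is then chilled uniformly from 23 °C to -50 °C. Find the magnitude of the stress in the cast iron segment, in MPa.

If the supports were absent, the total length change would be Σ αᵢΔT Lᵢ = 11.3×10⁻⁶×73×475 + 9.4×10⁻⁶×73×360 + 16.3×10⁻⁶×73×220 = 0.9006 mm.
The rigid supports impose zero overall length change; the single axial force P common to all segments must satisfy P Σ Lᵢ/(AᵢEᵢ) = δ_free.
The series flexibility is Σ Lᵢ/(AᵢEᵢ) = 475/(2500×101×10³) + 360/(2100×108×10³) + 220/(1775×190×10³) = 4.121×10⁻⁶ mm/N.
P = 0.9006 / 4.121×10⁻⁶ = 218600 N = 218.6 kN, tensile.
σ_{cast iron} = P / A = 218600 / 2500 = 87.42 MPa.

σ ≈ 87.4 MPa (tensile)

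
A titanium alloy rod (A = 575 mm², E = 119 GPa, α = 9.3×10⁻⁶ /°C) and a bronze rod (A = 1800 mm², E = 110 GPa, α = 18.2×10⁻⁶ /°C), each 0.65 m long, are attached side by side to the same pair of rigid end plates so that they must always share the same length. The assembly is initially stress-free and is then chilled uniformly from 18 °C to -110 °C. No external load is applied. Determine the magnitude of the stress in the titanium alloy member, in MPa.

Both members must finish at the same length. With the larger α, the bronze tends to over-contract; the plates restrain it, putting the bronze in tension and the titanium alloy in compression. With no external load the two internal forces are equal and opposite, magnitude P.
Compatibility of the two members (thermal + elastic change equal): (α₁ − α₂)ΔT = P·[1/(A₁E₁) + 1/(A₂E₂)].
|α₁ − α₂|·ΔT = 8.9×10⁻⁶ × 128 = 0.001139.
1/(A₁E₁) + 1/(A₂E₂) = 1/(575×119×10³) + 1/(1800×110×10³) = 1.967×10⁻⁸ N⁻¹.
So P = 0.001139 / 1.967×10⁻⁸ = 57.93 kN.
σ_{titanium alloy} = P/A₁ = 57930/575 = 100.7 MPa, compressive.

σ ≈ 101 MPa (compressive)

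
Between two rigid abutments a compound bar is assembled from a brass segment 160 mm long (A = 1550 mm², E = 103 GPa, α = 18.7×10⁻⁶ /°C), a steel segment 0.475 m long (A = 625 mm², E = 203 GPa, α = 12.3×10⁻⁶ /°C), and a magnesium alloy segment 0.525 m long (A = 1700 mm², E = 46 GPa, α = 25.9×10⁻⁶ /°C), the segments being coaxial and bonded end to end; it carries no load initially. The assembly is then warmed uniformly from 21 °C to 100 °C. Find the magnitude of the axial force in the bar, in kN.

With the walls removed the bar would change length by δ_free = Σ αᵢΔT Lᵢ = 18.7×10⁻⁶×79×160 + 12.3×10⁻⁶×79×475 + 25.9×10⁻⁶×79×525 = 1.772 mm.
The rigid supports impose zero overall length change; the single axial force P common to all segments must satisfy P Σ Lᵢ/(AᵢEᵢ) = δ_free.
The series flexibility is Σ Lᵢ/(AᵢEᵢ) = 160/(1550×103×10³) + 475/(625×203×10³) + 525/(1700×46×10³) = 1.146×10⁻⁵ mm/N.
Hence P = δ_free / Σ(L/AE) = 1.772/1.146×10⁻⁵ = 154.6 kN (compressive).

P ≈ 155 kN (compressive)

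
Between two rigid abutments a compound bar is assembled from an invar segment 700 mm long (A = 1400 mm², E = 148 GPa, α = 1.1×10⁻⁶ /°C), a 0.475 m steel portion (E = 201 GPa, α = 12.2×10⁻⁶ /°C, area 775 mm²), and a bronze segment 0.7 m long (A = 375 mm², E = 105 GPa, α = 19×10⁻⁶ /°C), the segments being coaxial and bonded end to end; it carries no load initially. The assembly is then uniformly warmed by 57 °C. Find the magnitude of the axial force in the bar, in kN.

P ≈ 46.8 kN (compressive)

With the walls removed the bar would change length by δ_free = Σ αᵢΔT Lᵢ = 1.1×10⁻⁶×57×700 + 12.2×10⁻⁶×57×475 + 19×10⁻⁶×57×700 = 1.132 mm.
The rigid supports impose zero overall length change; the single axial force P common to all segments must satisfy P Σ Lᵢ/(AᵢEᵢ) = δ_free.
The series flexibility is Σ Lᵢ/(AᵢEᵢ) = 700/(1400×148×10³) + 475/(775×201×10³) + 700/(375×105×10³) = 2.421×10⁻⁵ mm/N.
P = 1.132 / 2.421×10⁻⁵ = 46780 N = 46.78 kN, compressive.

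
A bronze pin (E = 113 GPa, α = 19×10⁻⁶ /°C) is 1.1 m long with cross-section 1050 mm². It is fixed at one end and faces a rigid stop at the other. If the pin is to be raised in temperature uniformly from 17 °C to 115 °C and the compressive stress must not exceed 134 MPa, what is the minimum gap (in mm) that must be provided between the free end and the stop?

g ≈ 0.744 mm

Free expansion if unrestrained: δ_free = αΔT L = 19×10⁻⁶ × 98 × 1100 = 2.048 mm.
At the allowable stress the elastic shortening the wall may impose is σL/E = 134 × 1100 / (113×10³) = 1.304 mm.
The gap must absorb the remainder: g_min = 2.048 − 1.304 = 0.7438 mm.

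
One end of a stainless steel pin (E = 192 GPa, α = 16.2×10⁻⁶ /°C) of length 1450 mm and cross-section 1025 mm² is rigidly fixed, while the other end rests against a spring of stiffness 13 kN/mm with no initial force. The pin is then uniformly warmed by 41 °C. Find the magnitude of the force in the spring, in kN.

Free thermal expansion: δ_free = αΔT L = 16.2×10⁻⁶ × 41 × 1450 = 0.9631 mm.
Let P be the compressive force at the spring. The pin shortens elastically by PL/(AE) and the spring compresses by P/k; together these equal δ_free.
P [ L/(AE) + 1/k ] = δ_free → P [ 1450/(1025×192×10³) + 1/(13×10³) ] = 0.9631.
P = 0.9631 / 8.429×10⁻⁵ = 11430 N.

P ≈ 11.4 kN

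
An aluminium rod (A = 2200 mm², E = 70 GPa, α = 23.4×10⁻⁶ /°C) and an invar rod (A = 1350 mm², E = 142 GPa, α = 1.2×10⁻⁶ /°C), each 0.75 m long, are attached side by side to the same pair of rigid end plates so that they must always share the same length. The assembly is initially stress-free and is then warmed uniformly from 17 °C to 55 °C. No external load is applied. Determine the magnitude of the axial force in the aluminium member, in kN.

P ≈ 72 kN (compressive in the aluminium)

The aluminium has the larger α, so on heating it would change length more than the invar if both were free. The rigid plates force a common final length, so the aluminium is put into compression and the invar into tension, with equal and opposite forces P (no external load).
Equating the net (thermal + elastic) strains gives |α₁ − α₂|·ΔT = P·[1/(A₁E₁) + 1/(A₂E₂)].
|α₁ − α₂|·ΔT = 22.2×10⁻⁶ × 38 = 0.0008436.
1/(A₁E₁) + 1/(A₂E₂) = 1/(2200×70×10³) + 1/(1350×142×10³) = 1.171×10⁻⁸ N⁻¹.
So P = 0.0008436 / 1.171×10⁻⁸ = 72.04 kN.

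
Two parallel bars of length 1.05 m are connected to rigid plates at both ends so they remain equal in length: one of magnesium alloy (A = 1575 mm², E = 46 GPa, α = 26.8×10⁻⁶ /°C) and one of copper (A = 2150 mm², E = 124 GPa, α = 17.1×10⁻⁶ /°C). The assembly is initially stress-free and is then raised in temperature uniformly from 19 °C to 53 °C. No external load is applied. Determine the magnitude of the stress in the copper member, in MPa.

σ ≈ 8.74 MPa (tensile)

Both members must finish at the same length. With the larger α, the magnesium alloy tends to over-expand; the plates restrain it, putting the magnesium alloy in compression and the copper in tension. With no external load the two internal forces are equal and opposite, magnitude P.
Equating the net (thermal + elastic) strains gives |α₁ − α₂|·ΔT = P·[1/(A₁E₁) + 1/(A₂E₂)].
|α₁ − α₂|·ΔT = 9.7×10⁻⁶ × 34 = 0.0003298.
1/(A₁E₁) + 1/(A₂E₂) = 1/(1575×46×10³) + 1/(2150×124×10³) = 1.755×10⁻⁸ N⁻¹.
So P = 0.0003298 / 1.755×10⁻⁸ = 18.79 kN.
σ_{copper} = P/A₂ = 18790/2150 = 8.739 MPa, tensile.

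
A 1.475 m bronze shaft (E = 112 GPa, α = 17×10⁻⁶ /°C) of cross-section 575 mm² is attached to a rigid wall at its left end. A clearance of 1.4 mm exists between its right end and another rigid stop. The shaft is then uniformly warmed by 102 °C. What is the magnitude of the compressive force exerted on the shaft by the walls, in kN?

Unrestrained expansion: δ_free = αΔT L = 17×10⁻⁶ × 102 × 1475 = 2.558 mm.
This exceeds the 1.4 mm gap, so the wall pushes back. The portion of expansion that must be recovered elastically is δ_free − gap = 2.558 − 1.4 = 1.158 mm.
That suppressed elongation corresponds to σ = E·Δ/L = 112×10³ × 1.158/1475 = 87.9 MPa.
P = σA = 87.9 × 575 = 50.54 kN.

P ≈ 50.5 kN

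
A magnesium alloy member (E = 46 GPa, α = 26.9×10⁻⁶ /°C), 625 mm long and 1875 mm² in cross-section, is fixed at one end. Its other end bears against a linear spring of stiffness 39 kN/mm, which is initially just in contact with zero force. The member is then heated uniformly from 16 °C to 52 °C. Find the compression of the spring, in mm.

The unrestrained thermal change is αΔT L = 26.9×10⁻⁶ × 36 × 625 = 0.6052 mm.
Let P be the compressive force at the spring. The member shortens elastically by PL/(AE) and the spring compresses by P/k; together these equal δ_free.
So P = δ_free / [L/(AE) + 1/k] = 0.6052 / [ 625/(1875×46×10³) + 1/(39×10³) ].
P = 0.6052 / 3.289×10⁻⁵ = 18400 N.
Spring compression = P/k = 18400/(39×10³) = 0.4719 mm.

δ ≈ 0.472 mm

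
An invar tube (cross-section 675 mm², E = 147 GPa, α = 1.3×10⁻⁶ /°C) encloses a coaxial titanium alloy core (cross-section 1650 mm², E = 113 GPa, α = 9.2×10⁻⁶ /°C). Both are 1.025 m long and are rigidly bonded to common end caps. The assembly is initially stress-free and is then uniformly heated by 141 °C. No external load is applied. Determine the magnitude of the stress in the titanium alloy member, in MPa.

σ ≈ 43.7 MPa (compressive)

Equilibrium of a rigid end plate with no external load gives equal and opposite internal forces ±P in the two members. Since α_{titanium alloy} > α_{invar}, heating drives the titanium alloy into compression and the invar into tension.
Equating the net (thermal + elastic) strains gives |α₁ − α₂|·ΔT = P·[1/(A₁E₁) + 1/(A₂E₂)].
|α₁ − α₂|·ΔT = 7.9×10⁻⁶ × 141 = 0.001114.
1/(A₁E₁) + 1/(A₂E₂) = 1/(675×147×10³) + 1/(1650×113×10³) = 1.544×10⁻⁸ N⁻¹.
So P = 0.001114 / 1.544×10⁻⁸ = 72.14 kN.
σ_{titanium alloy} = P/A₂ = 72140/1650 = 43.72 MPa, compressive.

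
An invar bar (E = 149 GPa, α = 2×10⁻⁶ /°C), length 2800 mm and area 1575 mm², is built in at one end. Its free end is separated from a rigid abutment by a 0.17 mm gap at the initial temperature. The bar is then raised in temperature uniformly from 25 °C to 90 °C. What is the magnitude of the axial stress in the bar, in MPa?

Unrestrained expansion: δ_free = αΔT L = 2×10⁻⁶ × 65 × 2800 = 0.364 mm.
After closing the 0.17 mm clearance, 0.364 − 0.17 = 0.194 mm of expansion remains to be suppressed by the wall.
So σ = E(δ_free − g)/L = 149×10³ × 0.194/2800 = 10.32 MPa.

σ ≈ 10.3 MPa (compressive)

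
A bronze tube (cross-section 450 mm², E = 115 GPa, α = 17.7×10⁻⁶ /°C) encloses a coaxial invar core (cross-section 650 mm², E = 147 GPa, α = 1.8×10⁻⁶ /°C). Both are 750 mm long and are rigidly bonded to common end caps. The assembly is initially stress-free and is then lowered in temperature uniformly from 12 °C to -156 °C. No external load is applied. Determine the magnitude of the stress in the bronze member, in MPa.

Both members must finish at the same length. With the larger α, the bronze tends to over-contract; the plates restrain it, putting the bronze in tension and the invar in compression. With no external load the two internal forces are equal and opposite, magnitude P.
Setting the final lengths equal and cancelling L: (α₁ − α₂)ΔT = P/(A₁E₁) + P/(A₂E₂).
|α₁ − α₂|·ΔT = 15.9×10⁻⁶ × 168 = 0.002671.
1/(A₁E₁) + 1/(A₂E₂) = 1/(450×115×10³) + 1/(650×147×10³) = 2.979×10⁻⁸ N⁻¹.
P = 0.002671 / 2.979×10⁻⁸ = 89670 N = 89.67 kN.
σ_{bronze} = P/A₁ = 89670/450 = 199.3 MPa, tensile.

σ ≈ 199 MPa (tensile)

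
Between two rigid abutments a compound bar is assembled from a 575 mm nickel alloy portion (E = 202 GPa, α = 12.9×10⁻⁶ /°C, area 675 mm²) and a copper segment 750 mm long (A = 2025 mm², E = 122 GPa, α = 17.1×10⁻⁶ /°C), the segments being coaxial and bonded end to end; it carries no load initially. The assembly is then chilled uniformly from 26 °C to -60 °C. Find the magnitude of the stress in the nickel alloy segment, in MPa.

σ ≈ 356 MPa (tensile)

If the supports were absent, the total length change would be Σ αᵢΔT Lᵢ = 12.9×10⁻⁶×86×575 + 17.1×10⁻⁶×86×750 = 1.741 mm.
Since the ends are fixed, an axial force P builds up, equal in every segment, with P · Σ Lᵢ/(AᵢEᵢ) = δ_free.
Σ Lᵢ/(AᵢEᵢ) = 575/(675×202×10³) + 750/(2025×122×10³) = 7.253×10⁻⁶ mm/N.
Hence P = δ_free / Σ(L/AE) = 1.741/7.253×10⁻⁶ = 240 kN (tensile).
σ_{nickel alloy} = P / A = 240000 / 675 = 355.6 MPa.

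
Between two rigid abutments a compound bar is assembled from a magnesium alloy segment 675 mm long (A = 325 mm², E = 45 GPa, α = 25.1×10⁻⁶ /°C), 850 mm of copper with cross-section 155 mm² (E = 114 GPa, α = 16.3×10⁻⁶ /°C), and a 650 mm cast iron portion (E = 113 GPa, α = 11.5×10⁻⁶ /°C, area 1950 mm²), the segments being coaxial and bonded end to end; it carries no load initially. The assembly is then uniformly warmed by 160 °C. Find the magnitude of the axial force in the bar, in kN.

P ≈ 63 kN (compressive)

With the walls removed the bar would change length by δ_free = Σ αᵢΔT Lᵢ = 25.1×10⁻⁶×160×675 + 16.3×10⁻⁶×160×850 + 11.5×10⁻⁶×160×650 = 6.124 mm.
The walls prevent any net length change, so an axial force P (same in every segment) develops. Compatibility: P · Σ Lᵢ/(AᵢEᵢ) = δ_free.
Σ Lᵢ/(AᵢEᵢ) = 675/(325×45×10³) + 850/(155×114×10³) + 650/(1950×113×10³) = 9.721×10⁻⁵ mm/N.
P = 6.124 / 9.721×10⁻⁵ = 62990 N = 62.99 kN, compressive.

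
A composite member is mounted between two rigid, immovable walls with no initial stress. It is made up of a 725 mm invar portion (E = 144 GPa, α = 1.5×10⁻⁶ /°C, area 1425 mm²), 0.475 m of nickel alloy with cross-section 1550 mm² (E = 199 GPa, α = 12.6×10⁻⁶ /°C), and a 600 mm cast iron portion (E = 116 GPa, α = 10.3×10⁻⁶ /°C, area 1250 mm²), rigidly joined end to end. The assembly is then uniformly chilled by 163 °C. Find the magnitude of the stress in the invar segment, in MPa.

With the walls removed the bar would change length by δ_free = Σ αᵢΔT Lᵢ = 1.5×10⁻⁶×163×725 + 12.6×10⁻⁶×163×475 + 10.3×10⁻⁶×163×600 = 2.16 mm.
Since the ends are fixed, an axial force P builds up, equal in every segment, with P · Σ Lᵢ/(AᵢEᵢ) = δ_free.
Σ Lᵢ/(AᵢEᵢ) = 725/(1425×144×10³) + 475/(1550×199×10³) + 600/(1250×116×10³) = 9.211×10⁻⁶ mm/N.
So P = 2.16 / 9.211×10⁻⁶ = 234.5 kN, tensile.
σ_{invar} = P / A = 234500 / 1425 = 164.6 MPa.

σ ≈ 165 MPa (tensile)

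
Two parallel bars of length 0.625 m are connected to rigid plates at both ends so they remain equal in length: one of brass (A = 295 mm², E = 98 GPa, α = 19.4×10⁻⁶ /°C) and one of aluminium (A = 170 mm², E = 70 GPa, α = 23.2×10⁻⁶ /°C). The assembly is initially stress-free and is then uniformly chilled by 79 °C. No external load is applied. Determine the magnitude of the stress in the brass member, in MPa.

Both members must finish at the same length. With the larger α, the aluminium tends to over-contract; the plates restrain it, putting the aluminium in tension and the brass in compression. With no external load the two internal forces are equal and opposite, magnitude P.
Setting the final lengths equal and cancelling L: (α₁ − α₂)ΔT = P/(A₁E₁) + P/(A₂E₂).
|α₁ − α₂|·ΔT = 3.8×10⁻⁶ × 79 = 0.0003002.
1/(A₁E₁) + 1/(A₂E₂) = 1/(295×98×10³) + 1/(170×70×10³) = 1.186×10⁻⁷ N⁻¹.
P = 0.0003002 / 1.186×10⁻⁷ = 2531 N = 2.531 kN.
σ_{brass} = P/A₁ = 2531/295 = 8.579 MPa, compressive.

σ ≈ 8.58 MPa (compressive)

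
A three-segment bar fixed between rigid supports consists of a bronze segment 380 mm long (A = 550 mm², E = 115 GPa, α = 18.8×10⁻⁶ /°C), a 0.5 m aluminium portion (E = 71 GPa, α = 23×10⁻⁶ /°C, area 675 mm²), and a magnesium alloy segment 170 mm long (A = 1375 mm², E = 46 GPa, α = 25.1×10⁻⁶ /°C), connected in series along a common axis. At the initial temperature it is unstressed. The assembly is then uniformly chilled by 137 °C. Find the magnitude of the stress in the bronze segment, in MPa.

σ ≈ 298 MPa (tensile)

With the walls removed the bar would change length by δ_free = Σ αᵢΔT Lᵢ = 18.8×10⁻⁶×137×380 + 23×10⁻⁶×137×500 + 25.1×10⁻⁶×137×170 = 3.139 mm.
The walls prevent any net length change, so an axial force P (same in every segment) develops. Compatibility: P · Σ Lᵢ/(AᵢEᵢ) = δ_free.
Σ Lᵢ/(AᵢEᵢ) = 380/(550×115×10³) + 500/(675×71×10³) + 170/(1375×46×10³) = 1.913×10⁻⁵ mm/N.
Hence P = δ_free / Σ(L/AE) = 3.139/1.913×10⁻⁵ = 164.1 kN (tensile).
σ_{bronze} = P / A = 164100 / 550 = 298.3 MPa.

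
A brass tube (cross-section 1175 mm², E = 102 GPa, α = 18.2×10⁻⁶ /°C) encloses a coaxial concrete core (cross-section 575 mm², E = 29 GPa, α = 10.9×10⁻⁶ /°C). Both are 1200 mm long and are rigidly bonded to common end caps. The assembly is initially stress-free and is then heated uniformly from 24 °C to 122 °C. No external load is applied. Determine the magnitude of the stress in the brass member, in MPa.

Equilibrium of a rigid end plate with no external load gives equal and opposite internal forces ±P in the two members. Since α_{brass} > α_{concrete}, heating drives the brass into compression and the concrete into tension.
Setting the final lengths equal and cancelling L: (α₁ − α₂)ΔT = P/(A₁E₁) + P/(A₂E₂).
|α₁ − α₂|·ΔT = 7.3×10⁻⁶ × 98 = 0.0007154.
1/(A₁E₁) + 1/(A₂E₂) = 1/(1175×102×10³) + 1/(575×29×10³) = 6.831×10⁻⁸ N⁻¹.
So P = 0.0007154 / 6.831×10⁻⁸ = 10.47 kN.
σ_{brass} = P/A₁ = 10470/1175 = 8.913 MPa, compressive.

σ ≈ 8.91 MPa (compressive)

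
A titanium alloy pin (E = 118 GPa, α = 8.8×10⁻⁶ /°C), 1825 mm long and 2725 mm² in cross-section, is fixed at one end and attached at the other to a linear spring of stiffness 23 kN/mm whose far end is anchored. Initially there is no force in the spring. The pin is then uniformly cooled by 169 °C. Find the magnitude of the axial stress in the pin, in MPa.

σ ≈ 20.3 MPa (tensile)

The unrestrained thermal change is αΔT L = 8.8×10⁻⁶ × 169 × 1825 = 2.714 mm.
Let P be the tensile force in the spring. The pin extends elastically by PL/(AE) and the spring stretches by P/k; together these equal δ_free.
So P = δ_free / [L/(AE) + 1/k] = 2.714 / [ 1825/(2725×118×10³) + 1/(23×10³) ].
P = 2.714 / 4.915×10⁻⁵ = 55220 N.
σ = P/A = 55220/2725 = 20.26 MPa.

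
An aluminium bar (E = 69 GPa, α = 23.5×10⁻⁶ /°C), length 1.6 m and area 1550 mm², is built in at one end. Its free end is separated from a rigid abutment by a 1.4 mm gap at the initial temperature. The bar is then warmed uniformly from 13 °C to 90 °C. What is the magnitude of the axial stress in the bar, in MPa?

σ ≈ 64.5 MPa (compressive)

Free thermal elongation = αΔT L = 23.5×10⁻⁶ × 77 × 1600 = 2.895 mm.
The gap closes (δ_free > 1.4 mm) and the wall then resists a further 2.895 − 1.4 = 1.495 mm of expansion.
That suppressed elongation corresponds to σ = E·Δ/L = 69×10³ × 1.495/1600 = 64.48 MPa.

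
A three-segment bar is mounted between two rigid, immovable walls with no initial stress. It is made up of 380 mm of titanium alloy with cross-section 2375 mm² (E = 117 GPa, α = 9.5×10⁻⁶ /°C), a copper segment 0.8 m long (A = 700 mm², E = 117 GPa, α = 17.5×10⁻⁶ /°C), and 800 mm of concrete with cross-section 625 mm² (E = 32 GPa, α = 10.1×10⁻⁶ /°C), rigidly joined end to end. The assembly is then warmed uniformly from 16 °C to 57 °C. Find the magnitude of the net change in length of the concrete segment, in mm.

|ΔL| ≈ 0.493 mm

With the walls removed the bar would change length by δ_free = Σ αᵢΔT Lᵢ = 9.5×10⁻⁶×41×380 + 17.5×10⁻⁶×41×800 + 10.1×10⁻⁶×41×800 = 1.053 mm.
Since the ends are fixed, an axial force P builds up, equal in every segment, with P · Σ Lᵢ/(AᵢEᵢ) = δ_free.
Σ Lᵢ/(AᵢEᵢ) = 380/(2375×117×10³) + 800/(700×117×10³) + 800/(625×32×10³) = 5.114×10⁻⁵ mm/N.
Hence P = δ_free / Σ(L/AE) = 1.053/5.114×10⁻⁵ = 20.6 kN (compressive).
For the concrete segment, free thermal change = 10.1×10⁻⁶×41×800 = 0.3313 mm and elastic change from P = 20600×800/(625×32×10³) = 0.8239 mm; these oppose, so the net change is 0.493 mm (segment shortens).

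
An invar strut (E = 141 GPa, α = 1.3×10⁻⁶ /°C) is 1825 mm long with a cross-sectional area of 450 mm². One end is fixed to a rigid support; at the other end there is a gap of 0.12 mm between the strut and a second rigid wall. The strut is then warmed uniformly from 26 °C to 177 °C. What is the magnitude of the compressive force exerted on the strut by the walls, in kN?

Free thermal elongation = αΔT L = 1.3×10⁻⁶ × 151 × 1825 = 0.3582 mm.
The gap closes (δ_free > 0.12 mm) and the wall then resists a further 0.3582 − 0.12 = 0.2382 mm of expansion.
Compatibility: PL/(AE) = 0.2382 mm, so σ = P/A = E × (0.2382/1825) = 18.41 MPa.
Force on the wall = σA = 18.41 × 450 mm² = 8.283 kN.

P ≈ 8.28 kN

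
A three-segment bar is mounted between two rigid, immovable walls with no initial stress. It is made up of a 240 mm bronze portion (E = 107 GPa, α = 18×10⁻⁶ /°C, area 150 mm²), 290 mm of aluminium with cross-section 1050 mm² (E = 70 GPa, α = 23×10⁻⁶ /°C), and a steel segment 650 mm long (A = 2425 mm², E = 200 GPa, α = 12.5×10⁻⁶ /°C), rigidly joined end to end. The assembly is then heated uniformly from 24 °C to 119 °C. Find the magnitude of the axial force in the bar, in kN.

P ≈ 89.7 kN (compressive)

If the supports were absent, the total length change would be Σ αᵢΔT Lᵢ = 18×10⁻⁶×95×240 + 23×10⁻⁶×95×290 + 12.5×10⁻⁶×95×650 = 1.816 mm.
Since the ends are fixed, an axial force P builds up, equal in every segment, with P · Σ Lᵢ/(AᵢEᵢ) = δ_free.
Σ Lᵢ/(AᵢEᵢ) = 240/(150×107×10³) + 290/(1050×70×10³) + 650/(2425×200×10³) = 2.024×10⁻⁵ mm/N.
Hence P = δ_free / Σ(L/AE) = 1.816/2.024×10⁻⁵ = 89.72 kN (compressive).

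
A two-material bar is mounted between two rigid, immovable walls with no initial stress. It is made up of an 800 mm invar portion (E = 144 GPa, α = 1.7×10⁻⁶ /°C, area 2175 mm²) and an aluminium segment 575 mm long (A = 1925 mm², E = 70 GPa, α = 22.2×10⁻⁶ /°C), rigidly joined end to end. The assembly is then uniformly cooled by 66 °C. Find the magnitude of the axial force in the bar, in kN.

P ≈ 137 kN (tensile)

Free thermal contraction of the whole bar: Σ αᵢΔT Lᵢ = 1.7×10⁻⁶×66×800 + 22.2×10⁻⁶×66×575 = 0.9322 mm.
Since the ends are fixed, an axial force P builds up, equal in every segment, with P · Σ Lᵢ/(AᵢEᵢ) = δ_free.
The series flexibility is Σ Lᵢ/(AᵢEᵢ) = 800/(2175×144×10³) + 575/(1925×70×10³) = 6.821×10⁻⁶ mm/N.
P = 0.9322 / 6.821×10⁻⁶ = 136700 N = 136.7 kN, tensile.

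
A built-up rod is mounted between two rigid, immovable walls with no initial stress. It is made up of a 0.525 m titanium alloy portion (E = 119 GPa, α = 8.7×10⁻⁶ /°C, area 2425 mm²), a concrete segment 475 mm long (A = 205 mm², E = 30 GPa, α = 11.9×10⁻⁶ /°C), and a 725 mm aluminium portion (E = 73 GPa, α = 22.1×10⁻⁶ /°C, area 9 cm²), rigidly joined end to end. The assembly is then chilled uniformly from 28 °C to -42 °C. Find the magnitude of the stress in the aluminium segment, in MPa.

If the supports were absent, the total length change would be Σ αᵢΔT Lᵢ = 8.7×10⁻⁶×70×525 + 11.9×10⁻⁶×70×475 + 22.1×10⁻⁶×70×725 = 1.837 mm.
The walls prevent any net length change, so an axial force P (same in every segment) develops. Compatibility: P · Σ Lᵢ/(AᵢEᵢ) = δ_free.
The series flexibility is Σ Lᵢ/(AᵢEᵢ) = 525/(2425×119×10³) + 475/(205×30×10³) + 725/(900×73×10³) = 9.009×10⁻⁵ mm/N.
P = 1.837 / 9.009×10⁻⁵ = 20390 N = 20.39 kN, tensile.
σ_{aluminium} = P / A = 20390 / 900 = 22.66 MPa.

σ ≈ 22.7 MPa (tensile)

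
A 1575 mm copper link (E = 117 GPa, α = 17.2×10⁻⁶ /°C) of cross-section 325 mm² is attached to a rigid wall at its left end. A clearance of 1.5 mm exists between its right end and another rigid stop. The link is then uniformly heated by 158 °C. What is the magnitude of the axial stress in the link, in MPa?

σ ≈ 207 MPa (compressive)

If the wall were absent the link would grow by αΔT L = 17.2×10⁻⁶ × 158 × 1575 = 4.28 mm.
The gap closes (δ_free > 1.5 mm) and the wall then resists a further 4.28 − 1.5 = 2.78 mm of expansion.
That suppressed elongation corresponds to σ = E·Δ/L = 117×10³ × 2.78/1575 = 206.5 MPa.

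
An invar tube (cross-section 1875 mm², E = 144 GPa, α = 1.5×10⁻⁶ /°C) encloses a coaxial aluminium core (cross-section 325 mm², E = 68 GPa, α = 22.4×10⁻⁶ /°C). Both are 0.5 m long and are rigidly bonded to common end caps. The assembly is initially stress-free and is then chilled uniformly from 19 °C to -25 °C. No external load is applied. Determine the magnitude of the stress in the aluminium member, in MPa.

Both members must finish at the same length. With the larger α, the aluminium tends to over-contract; the plates restrain it, putting the aluminium in tension and the invar in compression. With no external load the two internal forces are equal and opposite, magnitude P.
Compatibility of the two members (thermal + elastic change equal): (α₁ − α₂)ΔT = P·[1/(A₁E₁) + 1/(A₂E₂)].
|α₁ − α₂|·ΔT = 20.9×10⁻⁶ × 44 = 0.0009196.
1/(A₁E₁) + 1/(A₂E₂) = 1/(1875×144×10³) + 1/(325×68×10³) = 4.895×10⁻⁸ N⁻¹.
So P = 0.0009196 / 4.895×10⁻⁸ = 18.79 kN.
σ_{aluminium} = P/A₂ = 18790/325 = 57.8 MPa, tensile.

σ ≈ 57.8 MPa (tensile)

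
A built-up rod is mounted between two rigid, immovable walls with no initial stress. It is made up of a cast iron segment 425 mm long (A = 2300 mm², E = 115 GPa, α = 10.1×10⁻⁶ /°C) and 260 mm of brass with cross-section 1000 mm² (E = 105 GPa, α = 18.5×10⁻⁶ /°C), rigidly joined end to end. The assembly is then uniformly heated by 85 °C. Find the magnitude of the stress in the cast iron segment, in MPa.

σ ≈ 82.4 MPa (compressive)

If the supports were absent, the total length change would be Σ αᵢΔT Lᵢ = 10.1×10⁻⁶×85×425 + 18.5×10⁻⁶×85×260 = 0.7737 mm.
The walls prevent any net length change, so an axial force P (same in every segment) develops. Compatibility: P · Σ Lᵢ/(AᵢEᵢ) = δ_free.
The series flexibility is Σ Lᵢ/(AᵢEᵢ) = 425/(2300×115×10³) + 260/(1000×105×10³) = 4.083×10⁻⁶ mm/N.
So P = 0.7737 / 4.083×10⁻⁶ = 189.5 kN, compressive.
σ_{cast iron} = P / A = 189500 / 2300 = 82.39 MPa.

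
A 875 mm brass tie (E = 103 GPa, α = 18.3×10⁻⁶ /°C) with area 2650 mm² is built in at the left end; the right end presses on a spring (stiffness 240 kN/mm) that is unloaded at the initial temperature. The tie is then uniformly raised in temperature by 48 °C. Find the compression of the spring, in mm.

δ ≈ 0.434 mm

Free thermal expansion: δ_free = αΔT L = 18.3×10⁻⁶ × 48 × 875 = 0.7686 mm.
Let P be the compressive force at the spring. The tie shortens elastically by PL/(AE) and the spring compresses by P/k; together these equal δ_free.
So P = δ_free / [L/(AE) + 1/k] = 0.7686 / [ 875/(2650×103×10³) + 1/(240×10³) ].
P = 0.7686 / 7.372×10⁻⁶ = 104300 N.
Spring compression = P/k = 104300/(240×10³) = 0.4344 mm.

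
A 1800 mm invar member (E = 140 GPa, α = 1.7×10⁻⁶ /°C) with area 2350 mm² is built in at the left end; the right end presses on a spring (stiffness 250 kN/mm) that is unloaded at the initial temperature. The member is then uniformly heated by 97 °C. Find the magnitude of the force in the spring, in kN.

Free thermal expansion: δ_free = αΔT L = 1.7×10⁻⁶ × 97 × 1800 = 0.2968 mm.
With a force P in the spring, the elastic change of the member is PL/(AE) and that of the spring is P/k; compatibility requires their sum to equal δ_free.
P [ L/(AE) + 1/k ] = δ_free → P [ 1800/(2350×140×10³) + 1/(250×10³) ] = 0.2968.
P = 0.2968 / 9.471×10⁻⁶ = 31340 N.

P ≈ 31.3 kN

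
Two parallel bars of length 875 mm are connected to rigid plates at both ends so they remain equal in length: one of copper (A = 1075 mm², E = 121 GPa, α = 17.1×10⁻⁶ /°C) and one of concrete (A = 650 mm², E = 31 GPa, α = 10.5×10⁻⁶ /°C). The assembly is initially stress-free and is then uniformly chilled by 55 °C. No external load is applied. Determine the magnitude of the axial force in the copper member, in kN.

P ≈ 6.33 kN (tensile in the copper)

Both members must finish at the same length. With the larger α, the copper tends to over-contract; the plates restrain it, putting the copper in tension and the concrete in compression. With no external load the two internal forces are equal and opposite, magnitude P.
Equating the net (thermal + elastic) strains gives |α₁ − α₂|·ΔT = P·[1/(A₁E₁) + 1/(A₂E₂)].
|α₁ − α₂|·ΔT = 6.6×10⁻⁶ × 55 = 0.000363.
1/(A₁E₁) + 1/(A₂E₂) = 1/(1075×121×10³) + 1/(650×31×10³) = 5.732×10⁻⁸ N⁻¹.
P = 0.000363 / 5.732×10⁻⁸ = 6333 N = 6.333 kN.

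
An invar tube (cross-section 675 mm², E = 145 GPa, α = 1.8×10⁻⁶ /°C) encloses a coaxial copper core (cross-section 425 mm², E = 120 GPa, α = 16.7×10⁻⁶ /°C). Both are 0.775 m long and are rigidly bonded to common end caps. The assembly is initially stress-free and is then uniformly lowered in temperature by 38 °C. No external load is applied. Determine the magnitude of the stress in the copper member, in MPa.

σ ≈ 44.7 MPa (tensile)

The copper has the larger α, so on cooling it would change length more than the invar if both were free. The rigid plates force a common final length, so the copper is put into tension and the invar into compression, with equal and opposite forces P (no external load).
Equating the net (thermal + elastic) strains gives |α₁ − α₂|·ΔT = P·[1/(A₁E₁) + 1/(A₂E₂)].
|α₁ − α₂|·ΔT = 14.9×10⁻⁶ × 38 = 0.0005662.
1/(A₁E₁) + 1/(A₂E₂) = 1/(675×145×10³) + 1/(425×120×10³) = 2.982×10⁻⁸ N⁻¹.
P = 0.0005662 / 2.982×10⁻⁸ = 18980 N = 18.98 kN.
σ_{copper} = P/A₂ = 18980/425 = 44.67 MPa, tensile.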